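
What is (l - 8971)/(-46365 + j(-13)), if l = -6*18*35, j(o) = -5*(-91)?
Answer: 12751/45910 ≈ 0.27774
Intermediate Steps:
j(o) = 455
l = -3780 (l = -108*35 = -3780)
(l - 8971)/(-46365 + j(-13)) = (-3780 - 8971)/(-46365 + 455) = -12751/(-45910) = -12751*(-1/45910) = 12751/45910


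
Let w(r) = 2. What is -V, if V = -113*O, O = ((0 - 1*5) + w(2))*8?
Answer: -2712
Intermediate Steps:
O = -24 (O = ((0 - 1*5) + 2)*8 = ((0 - 5) + 2)*8 = (-5 + 2)*8 = -3*8 = -24)
V = 2712 (V = -113*(-24) = 2712)
-V = -1*2712 = -2712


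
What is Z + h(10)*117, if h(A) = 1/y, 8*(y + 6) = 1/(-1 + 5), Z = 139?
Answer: 22805/191 ≈ 119.40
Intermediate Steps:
y = -191/32 (y = -6 + 1/(8*(-1 + 5)) = -6 + (1/8)/4 = -6 + (1/8)*(1/4) = -6 + 1/32 = -191/32 ≈ -5.9688)
h(A) = -32/191 (h(A) = 1/(-191/32) = -32/191)
Z + h(10)*117 = 139 - 32/191*117 = 139 - 3744/191 = 22805/191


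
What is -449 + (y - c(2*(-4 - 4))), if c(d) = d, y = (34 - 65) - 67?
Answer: -531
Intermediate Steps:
y = -98 (y = -31 - 67 = -98)
-449 + (y - c(2*(-4 - 4))) = -449 + (-98 - 2*(-4 - 4)) = -449 + (-98 - 2*(-8)) = -449 + (-98 - 1*(-16)) = -449 + (-98 + 16) = -449 - 82 = -531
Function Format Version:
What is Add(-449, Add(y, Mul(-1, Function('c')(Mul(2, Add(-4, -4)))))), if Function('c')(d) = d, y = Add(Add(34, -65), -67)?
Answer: -531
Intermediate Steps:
y = -98 (y = Add(-31, -67) = -98)
Add(-449, Add(y, Mul(-1, Function('c')(Mul(2, Add(-4, -4)))))) = Add(-449, Add(-98, Mul(-1, Mul(2, Add(-4, -4))))) = Add(-449, Add(-98, Mul(-1, Mul(2, -8)))) = Add(-449, Add(-98, Mul(-1, -16))) = Add(-449, Add(-98, 16)) = Add(-449, -82) = -531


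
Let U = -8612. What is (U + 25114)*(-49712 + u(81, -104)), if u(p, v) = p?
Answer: -819010762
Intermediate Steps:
(U + 25114)*(-49712 + u(81, -104)) = (-8612 + 25114)*(-49712 + 81) = 16502*(-49631) = -819010762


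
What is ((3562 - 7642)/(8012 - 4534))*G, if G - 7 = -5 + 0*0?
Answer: -4080/1739 ≈ -2.3462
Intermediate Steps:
G = 2 (G = 7 + (-5 + 0*0) = 7 + (-5 + 0) = 7 - 5 = 2)
((3562 - 7642)/(8012 - 4534))*G = ((3562 - 7642)/(8012 - 4534))*2 = -4080/3478*2 = -4080*1/3478*2 = -2040/1739*2 = -4080/1739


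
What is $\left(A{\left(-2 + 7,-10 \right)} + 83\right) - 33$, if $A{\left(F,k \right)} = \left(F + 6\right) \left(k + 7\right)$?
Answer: $17$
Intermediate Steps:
$A{\left(F,k \right)} = \left(6 + F\right) \left(7 + k\right)$
$\left(A{\left(-2 + 7,-10 \right)} + 83\right) - 33 = \left(\left(42 + 6 \left(-10\right) + 7 \left(-2 + 7\right) + \left(-2 + 7\right) \left(-10\right)\right) + 83\right) - 33 = \left(\left(42 - 60 + 7 \cdot 5 + 5 \left(-10\right)\right) + 83\right) - 33 = \left(\left(42 - 60 + 35 - 50\right) + 83\right) - 33 = \left(-33 + 83\right) - 33 = 50 - 33 = 17$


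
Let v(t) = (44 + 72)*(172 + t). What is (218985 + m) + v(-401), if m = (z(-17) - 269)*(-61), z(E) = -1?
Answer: 208891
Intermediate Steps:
v(t) = 19952 + 116*t (v(t) = 116*(172 + t) = 19952 + 116*t)
m = 16470 (m = (-1 - 269)*(-61) = -270*(-61) = 16470)
(218985 + m) + v(-401) = (218985 + 16470) + (19952 + 116*(-401)) = 235455 + (19952 - 46516) = 235455 - 26564 = 208891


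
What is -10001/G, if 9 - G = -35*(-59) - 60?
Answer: 10001/1996 ≈ 5.0105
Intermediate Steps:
G = -1996 (G = 9 - (-35*(-59) - 60) = 9 - (2065 - 60) = 9 - 1*2005 = 9 - 2005 = -1996)
-10001/G = -10001/(-1996) = -10001*(-1/1996) = 10001/1996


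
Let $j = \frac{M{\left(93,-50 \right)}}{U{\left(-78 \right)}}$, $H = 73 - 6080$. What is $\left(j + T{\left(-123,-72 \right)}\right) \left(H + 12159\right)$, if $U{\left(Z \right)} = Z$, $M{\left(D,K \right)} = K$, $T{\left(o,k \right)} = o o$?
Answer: $\frac{3630024512}{39} \approx 9.3078 \cdot 10^{7}$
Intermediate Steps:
$T{\left(o,k \right)} = o^{2}$
$H = -6007$ ($H = 73 - 6080 = -6007$)
$j = \frac{25}{39}$ ($j = - \frac{50}{-78} = \left(-50\right) \left(- \frac{1}{78}\right) = \frac{25}{39} \approx 0.64103$)
$\left(j + T{\left(-123,-72 \right)}\right) \left(H + 12159\right) = \left(\frac{25}{39} + \left(-123\right)^{2}\right) \left(-6007 + 12159\right) = \left(\frac{25}{39} + 15129\right) 6152 = \frac{590056}{39} \cdot 6152 = \frac{3630024512}{39}$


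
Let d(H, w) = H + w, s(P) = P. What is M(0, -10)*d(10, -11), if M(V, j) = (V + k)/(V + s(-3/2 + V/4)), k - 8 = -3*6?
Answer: -20/3 ≈ -6.6667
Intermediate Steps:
k = -10 (k = 8 - 3*6 = 8 - 18 = -10)
M(V, j) = (-10 + V)/(-3/2 + 5*V/4) (M(V, j) = (V - 10)/(V + (-3/2 + V/4)) = (-10 + V)/(V + (-3*½ + V*(¼))) = (-10 + V)/(V + (-3/2 + V/4)) = (-10 + V)/(-3/2 + 5*V/4))
M(0, -10)*d(10, -11) = (4*(-10 + 0)/(-6 + 5*0))*(10 - 11) = (4*(-10)/(-6 + 0))*(-1) = (4*(-10)/(-6))*(-1) = (4*(-⅙)*(-10))*(-1) = (20/3)*(-1) = -20/3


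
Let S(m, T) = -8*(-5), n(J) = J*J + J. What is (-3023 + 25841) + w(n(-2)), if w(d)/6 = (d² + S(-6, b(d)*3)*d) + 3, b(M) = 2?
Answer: 23340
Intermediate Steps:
n(J) = J + J² (n(J) = J² + J = J + J²)
S(m, T) = 40
w(d) = 18 + 6*d² + 240*d (w(d) = 6*((d² + 40*d) + 3) = 6*(3 + d² + 40*d) = 18 + 6*d² + 240*d)
(-3023 + 25841) + w(n(-2)) = (-3023 + 25841) + (18 + 6*(-2*(1 - 2))² + 240*(-2*(1 - 2))) = 22818 + (18 + 6*(-2*(-1))² + 240*(-2*(-1))) = 22818 + (18 + 6*2² + 240*2) = 22818 + (18 + 6*4 + 480) = 22818 + (18 + 24 + 480) = 22818 + 522 = 23340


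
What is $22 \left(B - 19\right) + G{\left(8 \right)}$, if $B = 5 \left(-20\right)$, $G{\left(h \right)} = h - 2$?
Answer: $-2612$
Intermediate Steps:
$G{\left(h \right)} = -2 + h$ ($G{\left(h \right)} = h - 2 = -2 + h$)
$B = -100$
$22 \left(B - 19\right) + G{\left(8 \right)} = 22 \left(-100 - 19\right) + \left(-2 + 8\right) = 22 \left(-100 - 19\right) + 6 = 22 \left(-119\right) + 6 = -2618 + 6 = -2612$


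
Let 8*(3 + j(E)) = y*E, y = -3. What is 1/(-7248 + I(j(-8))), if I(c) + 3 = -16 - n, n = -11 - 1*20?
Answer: -1/7236 ≈ -0.00013820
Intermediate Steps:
j(E) = -3 - 3*E/8 (j(E) = -3 + (-3*E)/8 = -3 - 3*E/8)
n = -31 (n = -11 - 20 = -31)
I(c) = 12 (I(c) = -3 + (-16 - 1*(-31)) = -3 + (-16 + 31) = -3 + 15 = 12)
1/(-7248 + I(j(-8))) = 1/(-7248 + 12) = 1/(-7236) = -1/7236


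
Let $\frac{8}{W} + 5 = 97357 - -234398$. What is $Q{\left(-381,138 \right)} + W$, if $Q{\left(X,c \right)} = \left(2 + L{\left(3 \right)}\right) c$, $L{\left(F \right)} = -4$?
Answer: $- \frac{45781496}{165875} \approx -276.0$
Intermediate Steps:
$W = \frac{4}{165875}$ ($W = \frac{8}{-5 + \left(97357 - -234398\right)} = \frac{8}{-5 + \left(97357 + 234398\right)} = \frac{8}{-5 + 331755} = \frac{8}{331750} = 8 \cdot \frac{1}{331750} = \frac{4}{165875} \approx 2.4115 \cdot 10^{-5}$)
$Q{\left(X,c \right)} = - 2 c$ ($Q{\left(X,c \right)} = \left(2 - 4\right) c = - 2 c$)
$Q{\left(-381,138 \right)} + W = \left(-2\right) 138 + \frac{4}{165875} = -276 + \frac{4}{165875} = - \frac{45781496}{165875}$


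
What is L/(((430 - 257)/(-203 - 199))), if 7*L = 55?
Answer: -22110/1211 ≈ -18.258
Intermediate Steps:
L = 55/7 (L = (⅐)*55 = 55/7 ≈ 7.8571)
L/(((430 - 257)/(-203 - 199))) = 55/(7*(((430 - 257)/(-203 - 199)))) = 55/(7*((173/(-402)))) = 55/(7*((173*(-1/402)))) = 55/(7*(-173/402)) = (55/7)*(-402/173) = -22110/1211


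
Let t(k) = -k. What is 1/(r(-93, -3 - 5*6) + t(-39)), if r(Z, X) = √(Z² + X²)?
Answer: -13/2739 + √1082/2739 ≈ 0.0072632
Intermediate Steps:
r(Z, X) = √(X² + Z²)
1/(r(-93, -3 - 5*6) + t(-39)) = 1/(√((-3 - 5*6)² + (-93)²) - 1*(-39)) = 1/(√((-3 - 30)² + 8649) + 39) = 1/(√((-33)² + 8649) + 39) = 1/(√(1089 + 8649) + 39) = 1/(√9738 + 39) = 1/(3*√1082 + 39) = 1/(39 + 3*√1082)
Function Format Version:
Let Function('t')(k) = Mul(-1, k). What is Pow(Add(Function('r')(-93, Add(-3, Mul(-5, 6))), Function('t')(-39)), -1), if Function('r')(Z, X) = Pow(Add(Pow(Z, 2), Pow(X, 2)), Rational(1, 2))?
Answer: Add(Rational(-13, 2739), Mul(Rational(1, 2739), Pow(1082, Rational(1, 2)))) ≈ 0.0072632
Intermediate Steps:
Function('r')(Z, X) = Pow(Add(Pow(X, 2), Pow(Z, 2)), Rational(1, 2))
Pow(Add(Function('r')(-93, Add(-3, Mul(-5, 6))), Function('t')(-39)), -1) = Pow(Add(Pow(Add(Pow(Add(-3, Mul(-5, 6)), 2), Pow(-93, 2)), Rational(1, 2)), Mul(-1, -39)), -1) = Pow(Add(Pow(Add(Pow(Add(-3, -30), 2), 8649), Rational(1, 2)), 39), -1) = Pow(Add(Pow(Add(Pow(-33, 2), 8649), Rational(1, 2)), 39), -1) = Pow(Add(Pow(Add(1089, 8649), Rational(1, 2)), 39), -1) = Pow(Add(Pow(9738, Rational(1, 2)), 39), -1) = Pow(Add(Mul(3, Pow(1082, Rational(1, 2))), 39), -1) = Pow(Add(39, Mul(3, Pow(1082, Rational(1, 2)))), -1)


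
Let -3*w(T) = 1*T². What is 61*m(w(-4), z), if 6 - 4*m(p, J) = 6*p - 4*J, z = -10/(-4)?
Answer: 732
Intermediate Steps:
w(T) = -T²/3
z = 5/2 (z = -10*(-¼) = 5/2 ≈ 2.5000)
m(p, J) = 3/2 + J - 3*p/2 (m(p, J) = 3/2 - (6*p - 4*J)/4 = 3/2 - (-4*J + 6*p)/4 = 3/2 + (J - 3*p/2) = 3/2 + J - 3*p/2)
61*m(w(-4), z) = 61*(3/2 + 5/2 - (-1)*(-4)²/2) = 61*(3/2 + 5/2 - (-1)*16/2) = 61*(3/2 + 5/2 - 3/2*(-16/3)) = 61*(3/2 + 5/2 + 8) = 61*12 = 732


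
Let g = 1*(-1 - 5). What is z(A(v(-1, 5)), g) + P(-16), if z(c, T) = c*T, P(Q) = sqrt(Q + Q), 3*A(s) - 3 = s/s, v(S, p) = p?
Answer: -8 + 4*I*sqrt(2) ≈ -8.0 + 5.6569*I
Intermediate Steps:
A(s) = 4/3 (A(s) = 1 + (s/s)/3 = 1 + (1/3)*1 = 1 + 1/3 = 4/3)
P(Q) = sqrt(2)*sqrt(Q) (P(Q) = sqrt(2*Q) = sqrt(2)*sqrt(Q))
g = -6 (g = 1*(-6) = -6)
z(c, T) = T*c
z(A(v(-1, 5)), g) + P(-16) = -6*4/3 + sqrt(2)*sqrt(-16) = -8 + sqrt(2)*(4*I) = -8 + 4*I*sqrt(2)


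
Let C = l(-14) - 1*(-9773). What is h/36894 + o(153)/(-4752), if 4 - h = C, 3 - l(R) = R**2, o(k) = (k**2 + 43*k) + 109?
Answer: -17513695/2656368 ≈ -6.5931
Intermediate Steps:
o(k) = 109 + k**2 + 43*k
l(R) = 3 - R**2
C = 9580 (C = (3 - 1*(-14)**2) - 1*(-9773) = (3 - 1*196) + 9773 = (3 - 196) + 9773 = -193 + 9773 = 9580)
h = -9576 (h = 4 - 1*9580 = 4 - 9580 = -9576)
h/36894 + o(153)/(-4752) = -9576/36894 + (109 + 153**2 + 43*153)/(-4752) = -9576*1/36894 + (109 + 23409 + 6579)*(-1/4752) = -1596/6149 + 30097*(-1/4752) = -1596/6149 - 30097/4752 = -17513695/2656368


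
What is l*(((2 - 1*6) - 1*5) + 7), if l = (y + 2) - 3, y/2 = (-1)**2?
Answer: -2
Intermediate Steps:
y = 2 (y = 2*(-1)**2 = 2*1 = 2)
l = 1 (l = (2 + 2) - 3 = 4 - 3 = 1)
l*(((2 - 1*6) - 1*5) + 7) = 1*(((2 - 1*6) - 1*5) + 7) = 1*(((2 - 6) - 5) + 7) = 1*((-4 - 5) + 7) = 1*(-9 + 7) = 1*(-2) = -2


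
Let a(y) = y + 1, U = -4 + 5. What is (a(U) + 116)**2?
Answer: 13924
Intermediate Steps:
U = 1
a(y) = 1 + y
(a(U) + 116)**2 = ((1 + 1) + 116)**2 = (2 + 116)**2 = 118**2 = 13924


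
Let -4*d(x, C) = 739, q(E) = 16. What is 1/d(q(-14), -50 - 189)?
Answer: -4/739 ≈ -0.0054127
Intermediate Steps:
d(x, C) = -739/4 (d(x, C) = -¼*739 = -739/4)
1/d(q(-14), -50 - 189) = 1/(-739/4) = -4/739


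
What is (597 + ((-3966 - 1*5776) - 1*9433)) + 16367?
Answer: -2211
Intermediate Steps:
(597 + ((-3966 - 1*5776) - 1*9433)) + 16367 = (597 + ((-3966 - 5776) - 9433)) + 16367 = (597 + (-9742 - 9433)) + 16367 = (597 - 19175) + 16367 = -18578 + 16367 = -2211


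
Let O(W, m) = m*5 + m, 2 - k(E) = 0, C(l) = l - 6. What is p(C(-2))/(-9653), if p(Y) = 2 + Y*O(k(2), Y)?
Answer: -386/9653 ≈ -0.039988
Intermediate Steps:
C(l) = -6 + l
k(E) = 2 (k(E) = 2 - 1*0 = 2 + 0 = 2)
O(W, m) = 6*m (O(W, m) = 5*m + m = 6*m)
p(Y) = 2 + 6*Y**2 (p(Y) = 2 + Y*(6*Y) = 2 + 6*Y**2)
p(C(-2))/(-9653) = (2 + 6*(-6 - 2)**2)/(-9653) = (2 + 6*(-8)**2)*(-1/9653) = (2 + 6*64)*(-1/9653) = (2 + 384)*(-1/9653) = 386*(-1/9653) = -386/9653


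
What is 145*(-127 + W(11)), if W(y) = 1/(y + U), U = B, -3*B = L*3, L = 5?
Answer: -110345/6 ≈ -18391.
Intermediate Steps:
B = -5 (B = -5*3/3 = -1/3*15 = -5)
U = -5
W(y) = 1/(-5 + y) (W(y) = 1/(y - 5) = 1/(-5 + y))
145*(-127 + W(11)) = 145*(-127 + 1/(-5 + 11)) = 145*(-127 + 1/6) = 145*(-761/6) = -110345/6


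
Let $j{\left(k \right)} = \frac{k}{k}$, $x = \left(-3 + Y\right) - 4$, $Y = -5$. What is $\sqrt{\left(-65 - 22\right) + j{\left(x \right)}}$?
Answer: $i \sqrt{86} \approx 9.2736 i$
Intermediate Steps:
$x = -12$ ($x = \left(-3 - 5\right) - 4 = -8 - 4 = -12$)
$j{\left(k \right)} = 1$
$\sqrt{\left(-65 - 22\right) + j{\left(x \right)}} = \sqrt{\left(-65 - 22\right) + 1} = \sqrt{-87 + 1} = \sqrt{-86} = i \sqrt{86}$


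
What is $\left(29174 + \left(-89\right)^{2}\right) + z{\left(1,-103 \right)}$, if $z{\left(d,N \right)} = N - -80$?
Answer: $37072$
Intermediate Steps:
$z{\left(d,N \right)} = 80 + N$ ($z{\left(d,N \right)} = N + 80 = 80 + N$)
$\left(29174 + \left(-89\right)^{2}\right) + z{\left(1,-103 \right)} = \left(29174 + \left(-89\right)^{2}\right) + \left(80 - 103\right) = \left(29174 + 7921\right) - 23 = 37095 - 23 = 37072$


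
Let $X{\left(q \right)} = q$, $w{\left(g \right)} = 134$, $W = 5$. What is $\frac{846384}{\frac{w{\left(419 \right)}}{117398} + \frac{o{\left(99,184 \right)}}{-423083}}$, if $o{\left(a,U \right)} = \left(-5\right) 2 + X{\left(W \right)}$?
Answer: $\frac{2627445616900566}{3580007} \approx 7.3392 \cdot 10^{8}$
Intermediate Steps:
$o{\left(a,U \right)} = -5$ ($o{\left(a,U \right)} = \left(-5\right) 2 + 5 = -10 + 5 = -5$)
$\frac{846384}{\frac{w{\left(419 \right)}}{117398} + \frac{o{\left(99,184 \right)}}{-423083}} = \frac{846384}{\frac{134}{117398} - \frac{5}{-423083}} = \frac{846384}{134 \cdot \frac{1}{117398} - - \frac{5}{423083}} = \frac{846384}{\frac{67}{58699} + \frac{5}{423083}} = \frac{846384}{\frac{28640056}{24834549017}} = 846384 \cdot \frac{24834549017}{28640056} = \frac{2627445616900566}{3580007}$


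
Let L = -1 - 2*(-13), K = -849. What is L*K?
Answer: -21225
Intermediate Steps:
L = 25 (L = -1 + 26 = 25)
L*K = 25*(-849) = -21225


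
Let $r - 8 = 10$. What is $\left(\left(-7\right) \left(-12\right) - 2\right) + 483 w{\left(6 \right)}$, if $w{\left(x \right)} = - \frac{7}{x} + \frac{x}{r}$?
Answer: $- \frac{641}{2} \approx -320.5$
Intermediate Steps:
$r = 18$ ($r = 8 + 10 = 18$)
$w{\left(x \right)} = - \frac{7}{x} + \frac{x}{18}$
$\left(\left(-7\right) \left(-12\right) - 2\right) + 483 w{\left(6 \right)} = \left(\left(-7\right) \left(-12\right) - 2\right) + 483 \left(- \frac{7}{6} + \frac{1}{18} \cdot 6\right) = \left(84 - 2\right) + 483 \left(\left(-7\right) \frac{1}{6} + \frac{1}{3}\right) = 82 + 483 \left(- \frac{7}{6} + \frac{1}{3}\right) = 82 + 483 \left(- \frac{5}{6}\right) = 82 - \frac{805}{2} = - \frac{641}{2}$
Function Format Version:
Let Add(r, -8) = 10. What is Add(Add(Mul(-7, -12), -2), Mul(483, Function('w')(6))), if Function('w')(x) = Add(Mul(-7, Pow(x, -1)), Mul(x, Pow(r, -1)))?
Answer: Rational(-641, 2) ≈ -320.50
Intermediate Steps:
r = 18 (r = Add(8, 10) = 18)
Function('w')(x) = Add(Mul(-7, Pow(x, -1)), Mul(Rational(1, 18), x)) (Function('w')(x) = Add(Mul(-7, Pow(x, -1)), Mul(x, Pow(18, -1))) = Add(Mul(-7, Pow(x, -1)), Mul(x, Rational(1, 18))) = Add(Mul(-7, Pow(x, -1)), Mul(Rational(1, 18), x)))
Add(Add(Mul(-7, -12), -2), Mul(483, Function('w')(6))) = Add(Add(Mul(-7, -12), -2), Mul(483, Add(Mul(-7, Pow(6, -1)), Mul(Rational(1, 18), 6)))) = Add(Add(84, -2), Mul(483, Add(Mul(-7, Rational(1, 6)), Rational(1, 3)))) = Add(82, Mul(483, Add(Rational(-7, 6), Rational(1, 3)))) = Add(82, Mul(483, Rational(-5, 6))) = Add(82, Rational(-805, 2)) = Rational(-641, 2)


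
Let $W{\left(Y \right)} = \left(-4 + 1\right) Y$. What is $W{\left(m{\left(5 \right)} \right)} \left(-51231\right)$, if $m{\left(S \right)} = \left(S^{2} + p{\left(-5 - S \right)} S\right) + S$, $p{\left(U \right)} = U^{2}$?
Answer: $81457290$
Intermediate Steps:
$m{\left(S \right)} = S + S^{2} + S \left(-5 - S\right)^{2}$ ($m{\left(S \right)} = \left(S^{2} + \left(-5 - S\right)^{2} S\right) + S = \left(S^{2} + S \left(-5 - S\right)^{2}\right) + S = S + S^{2} + S \left(-5 - S\right)^{2}$)
$W{\left(Y \right)} = - 3 Y$
$W{\left(m{\left(5 \right)} \right)} \left(-51231\right) = - 3 \cdot 5 \left(1 + 5 + \left(5 + 5\right)^{2}\right) \left(-51231\right) = - 3 \cdot 5 \left(1 + 5 + 10^{2}\right) \left(-51231\right) = - 3 \cdot 5 \left(1 + 5 + 100\right) \left(-51231\right) = - 3 \cdot 5 \cdot 106 \left(-51231\right) = \left(-3\right) 530 \left(-51231\right) = \left(-1590\right) \left(-51231\right) = 81457290$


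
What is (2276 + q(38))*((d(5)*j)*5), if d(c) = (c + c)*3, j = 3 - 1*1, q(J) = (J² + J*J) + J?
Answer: 1560600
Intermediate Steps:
q(J) = J + 2*J² (q(J) = (J² + J²) + J = 2*J² + J = J + 2*J²)
j = 2 (j = 3 - 1 = 2)
d(c) = 6*c (d(c) = (2*c)*3 = 6*c)
(2276 + q(38))*((d(5)*j)*5) = (2276 + 38*(1 + 2*38))*(((6*5)*2)*5) = (2276 + 38*(1 + 76))*((30*2)*5) = (2276 + 38*77)*(60*5) = (2276 + 2926)*300 = 5202*300 = 1560600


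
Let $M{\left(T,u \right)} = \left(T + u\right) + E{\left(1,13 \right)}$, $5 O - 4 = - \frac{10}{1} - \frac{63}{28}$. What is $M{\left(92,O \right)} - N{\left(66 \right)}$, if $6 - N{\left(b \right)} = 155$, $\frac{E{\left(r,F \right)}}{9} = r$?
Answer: $\frac{4967}{20} \approx 248.35$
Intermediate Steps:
$E{\left(r,F \right)} = 9 r$
$N{\left(b \right)} = -149$ ($N{\left(b \right)} = 6 - 155 = -149$)
$O = - \frac{33}{20}$ ($O = \frac{4}{5} + \frac{- \frac{10}{1} - \frac{63}{28}}{5} = \frac{4}{5} + \frac{\left(-10\right) 1 - \frac{9}{4}}{5} = \frac{4}{5} + \frac{-10 - \frac{9}{4}}{5} = \frac{4}{5} + \frac{1}{5} \left(- \frac{49}{4}\right) = \frac{4}{5} - \frac{49}{20} = - \frac{33}{20} \approx -1.65$)
$M{\left(T,u \right)} = 9 + T + u$ ($M{\left(T,u \right)} = \left(T + u\right) + 9 \cdot 1 = \left(T + u\right) + 9 = 9 + T + u$)
$M{\left(92,O \right)} - N{\left(66 \right)} = \left(9 + 92 - \frac{33}{20}\right) - -149 = \frac{1987}{20} + 149 = \frac{4967}{20}$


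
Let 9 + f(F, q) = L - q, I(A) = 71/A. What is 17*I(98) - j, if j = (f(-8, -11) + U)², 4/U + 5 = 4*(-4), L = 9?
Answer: -92195/882 ≈ -104.53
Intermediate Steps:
f(F, q) = -q (f(F, q) = -9 + (9 - q) = -q)
U = -4/21 (U = 4/(-5 + 4*(-4)) = 4/(-5 - 16) = 4/(-21) = 4*(-1/21) = -4/21 ≈ -0.19048)
j = 51529/441 (j = (-1*(-11) - 4/21)² = (11 - 4/21)² = (227/21)² = 51529/441 ≈ 116.85)
17*I(98) - j = 17*(71/98) - 1*51529/441 = 17*(71*(1/98)) - 51529/441 = 17*(71/98) - 51529/441 = 1207/98 - 51529/441 = -92195/882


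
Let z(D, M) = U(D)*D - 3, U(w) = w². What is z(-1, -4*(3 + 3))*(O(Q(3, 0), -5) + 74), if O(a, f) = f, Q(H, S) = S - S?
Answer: -276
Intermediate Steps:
Q(H, S) = 0
z(D, M) = -3 + D³ (z(D, M) = D²*D - 3 = D³ - 3 = -3 + D³)
z(-1, -4*(3 + 3))*(O(Q(3, 0), -5) + 74) = (-3 + (-1)³)*(-5 + 74) = (-3 - 1)*69 = -4*69 = -276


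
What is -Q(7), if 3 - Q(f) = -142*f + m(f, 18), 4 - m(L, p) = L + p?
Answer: -1018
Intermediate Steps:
m(L, p) = 4 - L - p (m(L, p) = 4 - (L + p) = 4 + (-L - p) = 4 - L - p)
Q(f) = 17 + 143*f (Q(f) = 3 - (-142*f + (4 - f - 1*18)) = 3 - (-142*f + (4 - f - 18)) = 3 - (-142*f + (-14 - f)) = 3 - (-14 - 143*f) = 3 + (14 + 143*f) = 17 + 143*f)
-Q(7) = -(17 + 143*7) = -(17 + 1001) = -1*1018 = -1018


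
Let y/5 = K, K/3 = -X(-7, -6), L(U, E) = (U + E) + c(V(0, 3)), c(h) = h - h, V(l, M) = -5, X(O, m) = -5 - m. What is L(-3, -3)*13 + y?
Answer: -93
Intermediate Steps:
c(h) = 0
L(U, E) = E + U (L(U, E) = (U + E) + 0 = (E + U) + 0 = E + U)
K = -3 (K = 3*(-(-5 - 1*(-6))) = 3*(-(-5 + 6)) = 3*(-1*1) = 3*(-1) = -3)
y = -15 (y = 5*(-3) = -15)
L(-3, -3)*13 + y = (-3 - 3)*13 - 15 = -6*13 - 15 = -78 - 15 = -93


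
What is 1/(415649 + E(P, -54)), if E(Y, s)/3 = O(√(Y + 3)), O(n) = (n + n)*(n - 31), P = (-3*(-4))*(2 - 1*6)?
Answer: I/(558*√5 + 415379*I) ≈ 2.4074e-6 + 7.2315e-9*I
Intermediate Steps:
P = -48 (P = 12*(2 - 6) = 12*(-4) = -48)
O(n) = 2*n*(-31 + n) (O(n) = (2*n)*(-31 + n) = 2*n*(-31 + n))
E(Y, s) = 6*√(3 + Y)*(-31 + √(3 + Y)) (E(Y, s) = 3*(2*√(Y + 3)*(-31 + √(Y + 3))) = 3*(2*√(3 + Y)*(-31 + √(3 + Y))) = 6*√(3 + Y)*(-31 + √(3 + Y)))
1/(415649 + E(P, -54)) = 1/(415649 + (18 - 186*√(3 - 48) + 6*(-48))) = 1/(415649 + (18 - 558*I*√5 - 288)) = 1/(415649 + (-270 - 558*I*√5)) = 1/(415379 - 558*I*√5)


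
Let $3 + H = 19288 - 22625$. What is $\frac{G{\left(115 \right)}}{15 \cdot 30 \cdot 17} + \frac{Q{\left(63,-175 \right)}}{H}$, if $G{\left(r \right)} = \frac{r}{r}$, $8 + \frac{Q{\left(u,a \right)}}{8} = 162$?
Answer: $- \frac{471073}{1277550} \approx -0.36873$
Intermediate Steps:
$Q{\left(u,a \right)} = 1232$ ($Q{\left(u,a \right)} = -64 + 8 \cdot 162 = -64 + 1296 = 1232$)
$G{\left(r \right)} = 1$
$H = -3340$ ($H = -3 + \left(19288 - 22625\right) = -3 - 3337 = -3340$)
$\frac{G{\left(115 \right)}}{15 \cdot 30 \cdot 17} + \frac{Q{\left(63,-175 \right)}}{H} = 1 \frac{1}{15 \cdot 30 \cdot 17} + \frac{1232}{-3340} = 1 \frac{1}{450 \cdot 17} + 1232 \left(- \frac{1}{3340}\right) = 1 \cdot \frac{1}{7650} - \frac{308}{835} = \frac{1}{7650} - \frac{308}{835} = - \frac{471073}{1277550}$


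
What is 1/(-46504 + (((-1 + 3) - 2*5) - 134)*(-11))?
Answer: -1/44942 ≈ -2.2251e-5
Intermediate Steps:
1/(-46504 + (((-1 + 3) - 2*5) - 134)*(-11)) = 1/(-46504 + ((2 - 10) - 134)*(-11)) = 1/(-46504 + (-8 - 134)*(-11)) = 1/(-46504 - 142*(-11)) = 1/(-46504 + 1562) = 1/(-44942) = -1/44942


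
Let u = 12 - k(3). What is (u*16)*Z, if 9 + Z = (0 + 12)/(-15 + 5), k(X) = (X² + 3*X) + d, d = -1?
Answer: 816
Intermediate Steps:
k(X) = -1 + X² + 3*X (k(X) = (X² + 3*X) - 1 = -1 + X² + 3*X)
Z = -51/5 (Z = -9 + (0 + 12)/(-15 + 5) = -9 + 12/(-10) = -9 + 12*(-⅒) = -9 - 6/5 = -51/5 ≈ -10.200)
u = -5 (u = 12 - (-1 + 3² + 3*3) = 12 - (-1 + 9 + 9) = 12 - 1*17 = 12 - 17 = -5)
(u*16)*Z = -5*16*(-51/5) = -80*(-51/5) = 816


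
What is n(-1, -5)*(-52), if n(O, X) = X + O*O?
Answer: 208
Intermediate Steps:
n(O, X) = X + O**2
n(-1, -5)*(-52) = (-5 + (-1)**2)*(-52) = (-5 + 1)*(-52) = -4*(-52) = 208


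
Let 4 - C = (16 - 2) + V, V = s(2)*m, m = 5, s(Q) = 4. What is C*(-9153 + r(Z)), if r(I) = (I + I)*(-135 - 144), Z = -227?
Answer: -3525390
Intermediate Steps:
r(I) = -558*I (r(I) = (2*I)*(-279) = -558*I)
V = 20 (V = 4*5 = 20)
C = -30 (C = 4 - ((16 - 2) + 20) = 4 - (14 + 20) = 4 - 1*34 = 4 - 34 = -30)
C*(-9153 + r(Z)) = -30*(-9153 - 558*(-227)) = -30*(-9153 + 126666) = -30*117513 = -3525390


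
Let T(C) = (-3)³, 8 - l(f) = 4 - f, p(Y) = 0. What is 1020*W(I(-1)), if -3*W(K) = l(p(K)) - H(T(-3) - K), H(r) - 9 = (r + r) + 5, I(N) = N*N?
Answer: -15640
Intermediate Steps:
l(f) = 4 + f (l(f) = 8 - (4 - f) = 8 + (-4 + f) = 4 + f)
T(C) = -27
I(N) = N²
H(r) = 14 + 2*r (H(r) = 9 + ((r + r) + 5) = 9 + (2*r + 5) = 9 + (5 + 2*r) = 14 + 2*r)
W(K) = -44/3 - 2*K/3 (W(K) = -((4 + 0) - (14 + 2*(-27 - K)))/3 = -(4 - (14 + (-54 - 2*K)))/3 = -(4 - (-40 - 2*K))/3 = -(4 + (40 + 2*K))/3 = -(44 + 2*K)/3 = -44/3 - 2*K/3)
1020*W(I(-1)) = 1020*(-44/3 - ⅔*(-1)²) = 1020*(-44/3 - ⅔*1) = 1020*(-44/3 - ⅔) = 1020*(-46/3) = -15640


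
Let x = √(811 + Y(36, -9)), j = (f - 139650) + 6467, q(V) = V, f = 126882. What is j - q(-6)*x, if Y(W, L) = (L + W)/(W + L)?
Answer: -6301 + 12*√203 ≈ -6130.0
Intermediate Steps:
Y(W, L) = 1 (Y(W, L) = (L + W)/(L + W) = 1)
j = -6301 (j = (126882 - 139650) + 6467 = -12768 + 6467 = -6301)
x = 2*√203 (x = √(811 + 1) = √812 = 2*√203 ≈ 28.496)
j - q(-6)*x = -6301 - (-6)*2*√203 = -6301 - (-12)*√203 = -6301 + 12*√203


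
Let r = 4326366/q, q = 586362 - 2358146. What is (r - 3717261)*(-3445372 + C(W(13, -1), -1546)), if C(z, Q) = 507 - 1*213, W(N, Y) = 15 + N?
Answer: 810354678702534615/63278 ≈ 1.2806e+13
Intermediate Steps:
C(z, Q) = 294 (C(z, Q) = 507 - 213 = 294)
q = -1771784
r = -2163183/885892 (r = 4326366/(-1771784) = 4326366*(-1/1771784) = -2163183/885892 ≈ -2.4418)
(r - 3717261)*(-3445372 + C(W(13, -1), -1546)) = (-2163183/885892 - 3717261)*(-3445372 + 294) = -3293093944995/885892*(-3445078) = 810354678702534615/63278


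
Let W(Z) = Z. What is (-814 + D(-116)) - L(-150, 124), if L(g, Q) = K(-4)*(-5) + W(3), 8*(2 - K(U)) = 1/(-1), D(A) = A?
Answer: -7379/8 ≈ -922.38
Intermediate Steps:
K(U) = 17/8 (K(U) = 2 - ⅛/(-1) = 2 - ⅛*(-1) = 2 + ⅛ = 17/8)
L(g, Q) = -61/8 (L(g, Q) = (17/8)*(-5) + 3 = -85/8 + 3 = -61/8)
(-814 + D(-116)) - L(-150, 124) = (-814 - 116) - 1*(-61/8) = -930 + 61/8 = -7379/8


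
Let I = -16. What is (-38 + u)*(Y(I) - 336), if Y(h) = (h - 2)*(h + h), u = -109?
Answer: -35280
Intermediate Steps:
Y(h) = 2*h*(-2 + h) (Y(h) = (-2 + h)*(2*h) = 2*h*(-2 + h))
(-38 + u)*(Y(I) - 336) = (-38 - 109)*(2*(-16)*(-2 - 16) - 336) = -147*(2*(-16)*(-18) - 336) = -147*(576 - 336) = -147*240 = -35280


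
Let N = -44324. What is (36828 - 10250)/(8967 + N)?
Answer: -26578/35357 ≈ -0.75170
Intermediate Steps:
(36828 - 10250)/(8967 + N) = (36828 - 10250)/(8967 - 44324) = 26578/(-35357) = 26578*(-1/35357) = -26578/35357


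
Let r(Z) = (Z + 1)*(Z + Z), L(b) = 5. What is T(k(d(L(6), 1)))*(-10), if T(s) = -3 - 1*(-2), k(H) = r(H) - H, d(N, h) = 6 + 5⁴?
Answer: 10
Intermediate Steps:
d(N, h) = 631 (d(N, h) = 6 + 625 = 631)
r(Z) = 2*Z*(1 + Z) (r(Z) = (1 + Z)*(2*Z) = 2*Z*(1 + Z))
k(H) = -H + 2*H*(1 + H) (k(H) = 2*H*(1 + H) - H = -H + 2*H*(1 + H))
T(s) = -1 (T(s) = -3 + 2 = -1)
T(k(d(L(6), 1)))*(-10) = -1*(-10) = 10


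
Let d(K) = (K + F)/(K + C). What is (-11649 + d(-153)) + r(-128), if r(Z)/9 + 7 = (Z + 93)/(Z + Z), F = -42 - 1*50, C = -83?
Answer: -176863783/15104 ≈ -11710.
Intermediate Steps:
F = -92 (F = -42 - 50 = -92)
r(Z) = -63 + 9*(93 + Z)/(2*Z) (r(Z) = -63 + 9*((Z + 93)/(Z + Z)) = -63 + 9*((93 + Z)/((2*Z))) = -63 + 9*((93 + Z)*(1/(2*Z))) = -63 + 9*((93 + Z)/(2*Z)) = -63 + 9*(93 + Z)/(2*Z))
d(K) = (-92 + K)/(-83 + K) (d(K) = (K - 92)/(K - 83) = (-92 + K)/(-83 + K))
(-11649 + d(-153)) + r(-128) = (-11649 + (-92 - 153)/(-83 - 153)) + (9/2)*(93 - 13*(-128))/(-128) = (-11649 - 245/(-236)) + (9/2)*(-1/128)*(93 + 1664) = (-11649 - 1/236*(-245)) + (9/2)*(-1/128)*1757 = (-11649 + 245/236) - 15813/256 = -2748919/236 - 15813/256 = -176863783/15104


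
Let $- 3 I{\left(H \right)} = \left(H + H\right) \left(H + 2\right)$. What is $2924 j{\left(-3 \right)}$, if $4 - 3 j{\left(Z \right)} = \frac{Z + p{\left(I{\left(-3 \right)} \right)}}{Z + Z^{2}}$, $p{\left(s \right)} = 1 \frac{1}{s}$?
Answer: $\frac{40205}{9} \approx 4467.2$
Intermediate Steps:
$I{\left(H \right)} = - \frac{2 H \left(2 + H\right)}{3}$ ($I{\left(H \right)} = - \frac{\left(H + H\right) \left(H + 2\right)}{3} = - \frac{2 H \left(2 + H\right)}{3}$)
$p{\left(s \right)} = \frac{1}{s}$
$j{\left(Z \right)} = \frac{4}{3} - \frac{- \frac{1}{2} + Z}{3 \left(Z + Z^{2}\right)}$ ($j{\left(Z \right)} = \frac{4}{3} - \frac{\left(Z + \frac{1}{\left(- \frac{2}{3}\right) \left(-3\right) \left(2 - 3\right)}\right) \frac{1}{Z + Z^{2}}}{3} = \frac{4}{3} - \frac{\left(Z + \frac{1}{\left(- \frac{2}{3}\right) \left(-3\right) \left(-1\right)}\right) \frac{1}{Z + Z^{2}}}{3} = \frac{4}{3} - \frac{\left(Z + \frac{1}{-2}\right) \frac{1}{Z + Z^{2}}}{3} = \frac{4}{3} - \frac{\left(Z - \frac{1}{2}\right) \frac{1}{Z + Z^{2}}}{3} = \frac{4}{3} - \frac{\left(- \frac{1}{2} + Z\right) \frac{1}{Z + Z^{2}}}{3} = \frac{4}{3} - \frac{\frac{1}{Z + Z^{2}} \left(- \frac{1}{2} + Z\right)}{3} = \frac{4}{3} - \frac{- \frac{1}{2} + Z}{3 \left(Z + Z^{2}\right)}$)
$2924 j{\left(-3 \right)} = 2924 \frac{1 + 6 \left(-3\right) + 8 \left(-3\right)^{2}}{6 \left(-3\right) \left(1 - 3\right)} = 2924 \cdot \frac{1}{6} \left(- \frac{1}{3}\right) \frac{1}{-2} \left(1 - 18 + 8 \cdot 9\right) = 2924 \cdot \frac{1}{6} \left(- \frac{1}{3}\right) \left(- \frac{1}{2}\right) \left(1 - 18 + 72\right) = 2924 \cdot \frac{1}{6} \left(- \frac{1}{3}\right) \left(- \frac{1}{2}\right) 55 = 2924 \cdot \frac{55}{36} = \frac{40205}{9}$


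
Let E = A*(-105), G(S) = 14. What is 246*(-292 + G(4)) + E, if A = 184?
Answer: -87708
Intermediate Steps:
E = -19320 (E = 184*(-105) = -19320)
246*(-292 + G(4)) + E = 246*(-292 + 14) - 19320 = 246*(-278) - 19320 = -68388 - 19320 = -87708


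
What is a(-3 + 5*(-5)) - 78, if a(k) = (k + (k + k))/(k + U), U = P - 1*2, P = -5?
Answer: -378/5 ≈ -75.600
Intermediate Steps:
U = -7 (U = -5 - 1*2 = -5 - 2 = -7)
a(k) = 3*k/(-7 + k) (a(k) = (k + (k + k))/(k - 7) = (k + 2*k)/(-7 + k) = (3*k)/(-7 + k) = 3*k/(-7 + k))
a(-3 + 5*(-5)) - 78 = 3*(-3 + 5*(-5))/(-7 + (-3 + 5*(-5))) - 78 = 3*(-3 - 25)/(-7 + (-3 - 25)) - 78 = 3*(-28)/(-7 - 28) - 78 = 3*(-28)/(-35) - 78 = 3*(-28)*(-1/35) - 78 = 12/5 - 78 = -378/5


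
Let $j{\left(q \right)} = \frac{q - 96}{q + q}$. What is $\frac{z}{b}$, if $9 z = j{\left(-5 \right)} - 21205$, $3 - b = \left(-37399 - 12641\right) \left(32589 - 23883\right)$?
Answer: $- \frac{211949}{39208341870} \approx -5.4057 \cdot 10^{-6}$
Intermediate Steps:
$j{\left(q \right)} = \frac{-96 + q}{2 q}$
$b = 435648243$ ($b = 3 - \left(-37399 - 12641\right) \left(32589 - 23883\right) = 3 - \left(-50040\right) 8706 = 3 - -435648240 = 3 + 435648240 = 435648243$)
$z = - \frac{211949}{90}$ ($z = \frac{\frac{-96 - 5}{2 \left(-5\right)} - 21205}{9} = \frac{\frac{1}{2} \left(- \frac{1}{5}\right) \left(-101\right) - 21205}{9} = \frac{\frac{101}{10} - 21205}{9} = \frac{1}{9} \left(- \frac{211949}{10}\right) = - \frac{211949}{90} \approx -2355.0$)
$\frac{z}{b} = - \frac{211949}{90 \cdot 435648243} = \left(- \frac{211949}{90}\right) \frac{1}{435648243} = - \frac{211949}{39208341870}$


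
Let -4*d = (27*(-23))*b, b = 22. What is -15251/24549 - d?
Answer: -167724721/49098 ≈ -3416.1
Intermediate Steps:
d = 6831/2 (d = -27*(-23)*22/4 = -(-621)*22/4 = -¼*(-13662) = 6831/2 ≈ 3415.5)
-15251/24549 - d = -15251/24549 - 1*6831/2 = -15251*1/24549 - 6831/2 = -15251/24549 - 6831/2 = -167724721/49098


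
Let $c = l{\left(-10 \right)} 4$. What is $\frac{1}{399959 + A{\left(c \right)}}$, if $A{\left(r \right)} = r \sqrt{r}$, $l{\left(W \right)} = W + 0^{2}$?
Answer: $\frac{399959}{159967265681} + \frac{80 i \sqrt{10}}{159967265681} \approx 2.5003 \cdot 10^{-6} + 1.5815 \cdot 10^{-9} i$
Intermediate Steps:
$l{\left(W \right)} = W$ ($l{\left(W \right)} = W + 0 = W$)
$c = -40$ ($c = \left(-10\right) 4 = -40$)
$A{\left(r \right)} = r^{\frac{3}{2}}$
$\frac{1}{399959 + A{\left(c \right)}} = \frac{1}{399959 + \left(-40\right)^{\frac{3}{2}}} = \frac{1}{399959 - 80 i \sqrt{10}}$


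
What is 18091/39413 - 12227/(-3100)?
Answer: 537984851/122180300 ≈ 4.4032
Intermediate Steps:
18091/39413 - 12227/(-3100) = 18091*(1/39413) - 12227*(-1/3100) = 18091/39413 + 12227/3100 = 537984851/122180300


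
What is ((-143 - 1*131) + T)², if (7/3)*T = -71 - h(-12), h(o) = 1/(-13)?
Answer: 767290000/8281 ≈ 92657.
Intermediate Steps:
h(o) = -1/13
T = -2766/91 (T = 3*(-71 - 1*(-1/13))/7 = 3*(-71 + 1/13)/7 = (3/7)*(-922/13) = -2766/91 ≈ -30.396)
((-143 - 1*131) + T)² = ((-143 - 1*131) - 2766/91)² = ((-143 - 131) - 2766/91)² = (-274 - 2766/91)² = (-27700/91)² = 767290000/8281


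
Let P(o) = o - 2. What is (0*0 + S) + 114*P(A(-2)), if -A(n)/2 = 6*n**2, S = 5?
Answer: -5695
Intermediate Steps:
A(n) = -12*n**2
P(o) = -2 + o
(0*0 + S) + 114*P(A(-2)) = (0*0 + 5) + 114*(-2 - 12*(-2)**2) = (0 + 5) + 114*(-2 - 12*4) = 5 + 114*(-2 - 48) = 5 + 114*(-50) = 5 - 5700 = -5695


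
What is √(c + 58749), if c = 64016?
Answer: √122765 ≈ 350.38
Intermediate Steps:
√(c + 58749) = √(64016 + 58749) = √122765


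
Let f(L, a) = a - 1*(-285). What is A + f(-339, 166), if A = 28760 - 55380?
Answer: -26169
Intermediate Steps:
f(L, a) = 285 + a (f(L, a) = a + 285 = 285 + a)
A = -26620
A + f(-339, 166) = -26620 + (285 + 166) = -26620 + 451 = -26169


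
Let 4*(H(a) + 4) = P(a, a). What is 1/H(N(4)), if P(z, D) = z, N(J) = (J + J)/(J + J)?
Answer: -4/15 ≈ -0.26667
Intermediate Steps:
N(J) = 1 (N(J) = (2*J)/((2*J)) = (2*J)*(1/(2*J)) = 1)
H(a) = -4 + a/4
1/H(N(4)) = 1/(-4 + (¼)*1) = 1/(-4 + ¼) = 1/(-15/4) = -4/15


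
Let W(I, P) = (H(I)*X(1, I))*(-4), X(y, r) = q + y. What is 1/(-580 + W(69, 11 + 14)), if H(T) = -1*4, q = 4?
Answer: -1/500 ≈ -0.0020000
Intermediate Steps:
X(y, r) = 4 + y
H(T) = -4
W(I, P) = 80 (W(I, P) = -4*(4 + 1)*(-4) = -4*5*(-4) = -20*(-4) = 80)
1/(-580 + W(69, 11 + 14)) = 1/(-580 + 80) = 1/(-500) = -1/500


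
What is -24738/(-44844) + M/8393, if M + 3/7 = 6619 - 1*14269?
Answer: -158024749/439104974 ≈ -0.35988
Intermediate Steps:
M = -53553/7 (M = -3/7 + (6619 - 1*14269) = -3/7 + (6619 - 14269) = -3/7 - 7650 = -53553/7 ≈ -7650.4)
-24738/(-44844) + M/8393 = -24738/(-44844) - 53553/7/8393 = -24738*(-1/44844) - 53553/7*1/8393 = 4123/7474 - 53553/58751 = -158024749/439104974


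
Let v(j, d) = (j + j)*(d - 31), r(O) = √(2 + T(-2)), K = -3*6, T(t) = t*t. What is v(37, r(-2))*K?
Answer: 41292 - 1332*√6 ≈ 38029.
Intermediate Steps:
T(t) = t²
K = -18
r(O) = √6 (r(O) = √(2 + (-2)²) = √(2 + 4) = √6)
v(j, d) = 2*j*(-31 + d) (v(j, d) = (2*j)*(-31 + d) = 2*j*(-31 + d))
v(37, r(-2))*K = (2*37*(-31 + √6))*(-18) = (-2294 + 74*√6)*(-18) = 41292 - 1332*√6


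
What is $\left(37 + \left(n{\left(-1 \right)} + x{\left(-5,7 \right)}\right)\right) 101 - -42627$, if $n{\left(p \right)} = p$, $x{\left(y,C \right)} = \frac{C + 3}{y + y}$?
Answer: $46162$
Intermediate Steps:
$x{\left(y,C \right)} = \frac{3 + C}{2 y}$
$\left(37 + \left(n{\left(-1 \right)} + x{\left(-5,7 \right)}\right)\right) 101 - -42627 = \left(37 - \left(1 - \frac{3 + 7}{2 \left(-5\right)}\right)\right) 101 - -42627 = \left(37 - \left(1 + \frac{1}{10} \cdot 10\right)\right) 101 + 42627 = \left(37 - 2\right) 101 + 42627 = 35 \cdot 101 + 42627 = 3535 + 42627 = 46162$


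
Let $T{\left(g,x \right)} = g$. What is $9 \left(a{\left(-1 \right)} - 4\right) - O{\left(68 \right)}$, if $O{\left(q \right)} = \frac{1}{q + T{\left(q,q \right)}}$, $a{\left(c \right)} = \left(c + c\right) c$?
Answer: $- \frac{2449}{136} \approx -18.007$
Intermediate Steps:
$a{\left(c \right)} = 2 c^{2}$ ($a{\left(c \right)} = 2 c c = 2 c^{2}$)
$O{\left(q \right)} = \frac{1}{2 q}$ ($O{\left(q \right)} = \frac{1}{q + q} = \frac{1}{2 q}$)
$9 \left(a{\left(-1 \right)} - 4\right) - O{\left(68 \right)} = 9 \left(2 \left(-1\right)^{2} - 4\right) - \frac{1}{2 \cdot 68} = 9 \left(2 \cdot 1 - 4\right) - \frac{1}{2} \cdot \frac{1}{68} = 9 \left(2 - 4\right) - \frac{1}{136} = 9 \left(-2\right) - \frac{1}{136} = -18 - \frac{1}{136} = - \frac{2449}{136}$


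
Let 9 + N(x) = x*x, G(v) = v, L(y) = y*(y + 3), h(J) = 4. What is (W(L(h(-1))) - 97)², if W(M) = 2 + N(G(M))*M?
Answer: 466776025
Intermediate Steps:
L(y) = y*(3 + y)
N(x) = -9 + x² (N(x) = -9 + x*x = -9 + x²)
W(M) = 2 + M*(-9 + M²) (W(M) = 2 + (-9 + M²)*M = 2 + M*(-9 + M²))
(W(L(h(-1))) - 97)² = ((2 + (4*(3 + 4))*(-9 + (4*(3 + 4))²)) - 97)² = ((2 + (4*7)*(-9 + (4*7)²)) - 97)² = ((2 + 28*(-9 + 28²)) - 97)² = ((2 + 28*(-9 + 784)) - 97)² = ((2 + 28*775) - 97)² = ((2 + 21700) - 97)² = (21702 - 97)² = 21605² = 466776025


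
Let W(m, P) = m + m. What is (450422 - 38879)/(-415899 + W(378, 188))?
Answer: -45727/46127 ≈ -0.99133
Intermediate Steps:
W(m, P) = 2*m
(450422 - 38879)/(-415899 + W(378, 188)) = (450422 - 38879)/(-415899 + 2*378) = 411543/(-415899 + 756) = 411543/(-415143) = 411543*(-1/415143) = -45727/46127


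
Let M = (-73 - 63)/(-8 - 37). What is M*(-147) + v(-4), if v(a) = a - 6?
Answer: -6814/15 ≈ -454.27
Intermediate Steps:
v(a) = -6 + a
M = 136/45 (M = -136/(-45) = -136*(-1/45) = 136/45 ≈ 3.0222)
M*(-147) + v(-4) = (136/45)*(-147) + (-6 - 4) = -6664/15 - 10 = -6814/15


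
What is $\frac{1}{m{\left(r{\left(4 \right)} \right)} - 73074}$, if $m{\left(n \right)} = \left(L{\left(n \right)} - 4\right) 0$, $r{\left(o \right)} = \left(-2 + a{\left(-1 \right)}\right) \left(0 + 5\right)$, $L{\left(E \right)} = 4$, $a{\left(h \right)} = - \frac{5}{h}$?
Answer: $- \frac{1}{73074} \approx -1.3685 \cdot 10^{-5}$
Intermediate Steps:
$r{\left(o \right)} = 15$ ($r{\left(o \right)} = \left(-2 - \frac{5}{-1}\right) \left(0 + 5\right) = \left(-2 - -5\right) 5 = \left(-2 + 5\right) 5 = 3 \cdot 5 = 15$)
$m{\left(n \right)} = 0$ ($m{\left(n \right)} = \left(4 - 4\right) 0 = 0 \cdot 0 = 0$)
$\frac{1}{m{\left(r{\left(4 \right)} \right)} - 73074} = \frac{1}{0 - 73074} = \frac{1}{-73074} = - \frac{1}{73074}$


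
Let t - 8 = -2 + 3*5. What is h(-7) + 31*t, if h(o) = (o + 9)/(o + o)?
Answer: 4556/7 ≈ 650.86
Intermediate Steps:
t = 21 (t = 8 + (-2 + 3*5) = 8 + (-2 + 15) = 8 + 13 = 21)
h(o) = (9 + o)/(2*o) (h(o) = (9 + o)/((2*o)) = (9 + o)*(1/(2*o)) = (9 + o)/(2*o))
h(-7) + 31*t = (½)*(9 - 7)/(-7) + 31*21 = (½)*(-⅐)*2 + 651 = -⅐ + 651 = 4556/7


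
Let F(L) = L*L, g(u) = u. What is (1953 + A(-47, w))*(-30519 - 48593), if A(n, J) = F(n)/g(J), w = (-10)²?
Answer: -3906333002/25 ≈ -1.5625e+8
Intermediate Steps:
F(L) = L²
w = 100
A(n, J) = n²/J
(1953 + A(-47, w))*(-30519 - 48593) = (1953 + (-47)²/100)*(-30519 - 48593) = (1953 + (1/100)*2209)*(-79112) = (1953 + 2209/100)*(-79112) = (197509/100)*(-79112) = -3906333002/25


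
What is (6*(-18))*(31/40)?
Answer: -837/10 ≈ -83.700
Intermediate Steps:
(6*(-18))*(31/40) = -3348/40 = -108*31/40 = -837/10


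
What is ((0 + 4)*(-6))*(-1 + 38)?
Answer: -888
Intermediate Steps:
((0 + 4)*(-6))*(-1 + 38) = (4*(-6))*37 = -24*37 = -888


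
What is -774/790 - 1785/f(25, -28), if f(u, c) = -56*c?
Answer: -187413/88480 ≈ -2.1181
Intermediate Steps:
-774/790 - 1785/f(25, -28) = -774/790 - 1785/((-56*(-28))) = -774*1/790 - 1785/1568 = -387/395 - 1785*1/1568 = -387/395 - 255/224 = -187413/88480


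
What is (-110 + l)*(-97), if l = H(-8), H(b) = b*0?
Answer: 10670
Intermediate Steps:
H(b) = 0
l = 0
(-110 + l)*(-97) = (-110 + 0)*(-97) = -110*(-97) = 10670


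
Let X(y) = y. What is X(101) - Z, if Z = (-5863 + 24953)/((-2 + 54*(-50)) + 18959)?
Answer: 1622867/16257 ≈ 99.826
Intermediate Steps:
Z = 19090/16257 (Z = 19090/((-2 - 2700) + 18959) = 19090/(-2702 + 18959) = 19090/16257 ≈ 1.1743)
X(101) - Z = 101 - 1*19090/16257 = 101 - 19090/16257 = 1622867/16257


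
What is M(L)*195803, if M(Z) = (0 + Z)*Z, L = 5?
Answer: 4895075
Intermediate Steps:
M(Z) = Z**2 (M(Z) = Z*Z = Z**2)
M(L)*195803 = 5**2*195803 = 25*195803 = 4895075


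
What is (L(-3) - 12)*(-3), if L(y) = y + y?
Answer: 54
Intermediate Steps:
L(y) = 2*y
(L(-3) - 12)*(-3) = (2*(-3) - 12)*(-3) = (-6 - 12)*(-3) = -18*(-3) = 54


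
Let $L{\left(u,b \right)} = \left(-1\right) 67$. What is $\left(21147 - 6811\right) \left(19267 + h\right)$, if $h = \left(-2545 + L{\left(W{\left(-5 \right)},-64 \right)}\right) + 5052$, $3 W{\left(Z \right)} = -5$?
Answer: $311191552$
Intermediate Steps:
$W{\left(Z \right)} = - \frac{5}{3}$ ($W{\left(Z \right)} = \frac{1}{3} \left(-5\right) = - \frac{5}{3}$)
$L{\left(u,b \right)} = -67$
$h = 2440$ ($h = \left(-2545 - 67\right) + 5052 = -2612 + 5052 = 2440$)
$\left(21147 - 6811\right) \left(19267 + h\right) = \left(21147 - 6811\right) \left(19267 + 2440\right) = 14336 \cdot 21707 = 311191552$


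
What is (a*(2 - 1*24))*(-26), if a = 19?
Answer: 10868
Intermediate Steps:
(a*(2 - 1*24))*(-26) = (19*(2 - 1*24))*(-26) = (19*(2 - 24))*(-26) = (19*(-22))*(-26) = -418*(-26) = 10868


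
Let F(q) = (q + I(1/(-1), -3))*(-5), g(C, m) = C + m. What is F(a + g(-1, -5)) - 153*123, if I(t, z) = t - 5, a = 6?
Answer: -18789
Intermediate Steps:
I(t, z) = -5 + t
F(q) = 30 - 5*q (F(q) = (q + (-5 + 1/(-1)))*(-5) = (q + (-5 - 1))*(-5) = (q - 6)*(-5) = (-6 + q)*(-5) = 30 - 5*q)
F(a + g(-1, -5)) - 153*123 = (30 - 5*(6 + (-1 - 5))) - 153*123 = (30 - 5*(6 - 6)) - 18819 = (30 - 5*0) - 18819 = (30 + 0) - 18819 = 30 - 18819 = -18789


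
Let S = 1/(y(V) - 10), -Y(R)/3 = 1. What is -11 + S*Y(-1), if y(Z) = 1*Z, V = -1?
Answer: -118/11 ≈ -10.727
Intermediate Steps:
Y(R) = -3 (Y(R) = -3*1 = -3)
y(Z) = Z
S = -1/11 (S = 1/(-1 - 10) = 1/(-11) = -1/11 ≈ -0.090909)
-11 + S*Y(-1) = -11 - 1/11*(-3) = -11 + 3/11 = -118/11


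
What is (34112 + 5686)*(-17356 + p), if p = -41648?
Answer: -2348241192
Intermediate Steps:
(34112 + 5686)*(-17356 + p) = (34112 + 5686)*(-17356 - 41648) = 39798*(-59004) = -2348241192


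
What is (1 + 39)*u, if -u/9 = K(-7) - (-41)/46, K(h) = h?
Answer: 50580/23 ≈ 2199.1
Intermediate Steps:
u = 2529/46 (u = -9*(-7 - (-41)/46) = -9*(-7 - 1*(-41/46)) = -9*(-7 + 41/46) = -9*(-281/46) = 2529/46 ≈ 54.978)
(1 + 39)*u = (1 + 39)*(2529/46) = 40*(2529/46) = 50580/23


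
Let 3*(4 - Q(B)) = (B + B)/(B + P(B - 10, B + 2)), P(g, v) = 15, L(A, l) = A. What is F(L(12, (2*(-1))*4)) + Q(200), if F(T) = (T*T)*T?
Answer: 223348/129 ≈ 1731.4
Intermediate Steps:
F(T) = T**3 (F(T) = T**2*T = T**3)
Q(B) = 4 - 2*B/(3*(15 + B)) (Q(B) = 4 - (B + B)/(3*(B + 15)) = 4 - 2*B/(3*(15 + B)))
F(L(12, (2*(-1))*4)) + Q(200) = 12**3 + 10*(18 + 200)/(3*(15 + 200)) = 1728 + (10/3)*218/215 = 1728 + (10/3)*(1/215)*218 = 1728 + 436/129 = 223348/129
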